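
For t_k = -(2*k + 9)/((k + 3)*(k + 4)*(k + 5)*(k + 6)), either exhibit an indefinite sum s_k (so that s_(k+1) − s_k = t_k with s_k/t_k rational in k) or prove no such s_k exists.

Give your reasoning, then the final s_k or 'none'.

s_k = k*(-k - 8)/(15*(k**2 + 8*k + 15))

The ratio is (k + 3)*(2*k + 11)/((k + 7)*(2*k + 9)).
Gosper form: A/B · C(k+1)/C(k) with A=k + 3, B=k + 7, C=k + 9/2.
Solve (k + 3)·f(k+1) − (k + 6)·f(k) = k + 9/2.
Degrees (1,1,1) ⇒ d ≤ 3.
A polynomial solution: f(k) = k*(k + 4)*(k + 8)/30.
So s_k = (B(k−1)f/C)·t_k = (k*(k + 4)*(k + 6)*(k + 8)/(15*(2*k + 9)))·t_k = k*(-k - 8)/(15*(k**2 + 8*k + 15)).
Check: Δs_k = (-2*k - 9)/(k**4 + 18*k**3 + 119*k**2 + 342*k + 360). ✓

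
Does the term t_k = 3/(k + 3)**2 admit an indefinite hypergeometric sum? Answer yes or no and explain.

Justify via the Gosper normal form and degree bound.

No — t_k has no hypergeometric antidifference.

Ratio r(k) = (k + 3)**2/(k + 4)**2.
Gosper form: A/B · C(k+1)/C(k) with A=k**2 + 6*k + 9, B=k**2 + 8*k + 16, C=1.
Need (k**2 + 6*k + 9)·f(k+1) − (k**2 + 6*k + 9)·f(k) = 1.
Degrees (2,2,0) ⇒ d ≤ 0.
Write f(k) = c0. Then LHS − RHS = -1, requiring -1 = 0: contradictory. No certificate.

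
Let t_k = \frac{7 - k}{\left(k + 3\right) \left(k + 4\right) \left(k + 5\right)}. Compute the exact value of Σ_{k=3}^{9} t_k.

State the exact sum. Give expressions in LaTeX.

r(k) = (k - 6)*(k + 3)/((k - 7)*(k + 6)) after simplifying.
Take A(k)=k + 3, B(k)=k + 6, C(k)=k - 7.
Key eq: (k + 3)·f(k+1) = (k + 5)·f(k) + (k - 7).
d = 2 from the (1,1,1) case.
Solve for f: f(k) = -k*(k + 13)/6 (degree 2 ≤ 2).
Then R = B(k−1)f/C = -k*(k + 5)*(k + 13)/(6*(k - 7)), so s_k = R(k)·t_k = k*(k + 13)/(6*(k + 3)*(k + 4)).
Check: Δs_k = (7 - k)/(k**3 + 12*k**2 + 47*k + 60). ✓
Sum = s_(10) − s_(3); s_(10) = 115/546, s_(3) = 4/21 ⇒ 11/546.

Σ = 11/546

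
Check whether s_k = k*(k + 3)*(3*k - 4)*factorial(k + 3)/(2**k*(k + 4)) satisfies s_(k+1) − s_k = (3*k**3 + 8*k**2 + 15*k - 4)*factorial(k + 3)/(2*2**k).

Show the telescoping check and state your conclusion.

Invalid: residual -(3*k**4 + 20*k**3 + 41*k**2 + 64*k - 16)*factorial(k + 3)/(2*2**k*(k + 4)*(k + 5)) ≠ 0.

s_(k+1) = (k + 1)*(k + 4)*(3*k - 1)*factorial(k + 4)/(2*2**k*(k + 5))
s_(k+1) − s_k = (3*k**5 + 32*k**4 + 127*k**3 + 250*k**2 + 200*k - 64)*factorial(k + 3)/(2*2**k*(k + 4)*(k + 5))
(s_(k+1) − s_k) − t_k = -(3*k**4 + 20*k**3 + 41*k**2 + 64*k - 16)*factorial(k + 3)/(2*2**k*(k + 4)*(k + 5))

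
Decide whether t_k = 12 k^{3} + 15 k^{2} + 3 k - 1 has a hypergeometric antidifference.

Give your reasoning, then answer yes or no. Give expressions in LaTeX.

t_(k+1)/t_k = (12*k**3 + 51*k**2 + 69*k + 29)/(12*k**3 + 15*k**2 + 3*k - 1).
Normal form (A,B,C) = (1, 1, k**3 + 5*k**2/4 + k/4 - 1/12).
Set up (1)·f(k+1) − (1)·f(k) − (k**3 + 5*k**2/4 + k/4 - 1/12) = 0.
deg f ≤ 4 (via 0,0,3).
Match coefficients ⇒ f(k) = k**2*(3*k**2 - k - 3)/12.
So s_k = (B(k−1)f/C)·t_k = (k**2*(3*k**2 - k - 3)/(12*k**3 + 15*k**2 + 3*k - 1))·t_k = k**2*(3*k**2 - k - 3).
Verify: 12*k**3 + 15*k**2 + 3*k - 1 matches t_k.

Yes. s_k = k^{2} \left(3 k^{2} - k - 3\right).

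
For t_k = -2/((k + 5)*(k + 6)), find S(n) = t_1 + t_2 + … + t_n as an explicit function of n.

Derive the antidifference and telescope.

r(k) = (k + 5)/(k + 7) after simplifying.
So A=k + 5 and B=k + 7, with C=1.
f must satisfy (k + 5)·f(k+1) − (k + 6)·f(k) = 1.
From deg A=1, deg B=1, deg C=0: d=1.
Solving with deg f ≤ 1: f(k) = k/5.
So s_k = (B(k−1)f/C)·t_k = (k*(k + 6)/5)·t_k = -2*k/(5*k + 25).
Check: Δs_k = -2/(k**2 + 11*k + 30). ✓
Σ_(k=1)^n t_k = s_(n+1) − s_(1) = (2*(-n - 1)/(5*(n + 6))) − (-1/15), i.e. -n/(3*n + 18).

S(n) = -n/(3*n + 18)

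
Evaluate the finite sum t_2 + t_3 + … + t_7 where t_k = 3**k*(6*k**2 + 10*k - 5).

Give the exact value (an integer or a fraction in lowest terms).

The ratio is 3*(6*k**2 + 22*k + 11)/(6*k**2 + 10*k - 5).
A = 3, B = 1, C = k**2 + 5*k/3 - 5/6.
f must satisfy (3)·f(k+1) − (1)·f(k) = k**2 + 5*k/3 - 5/6.
Degrees (0,0,2) ⇒ d ≤ 2.
Solve for f: f(k) = (3*k**2 - 4*k - 1)/6 (degree 2 ≤ 2).
Certificate R = B(k−1)f/C = (3*k**2 - 4*k - 1)/(6*k**2 + 10*k - 5) gives s_k = 3**k*(3*k**2 - 4*k - 1).
Check: Δs_k = 3**k*(6*k**2 + 10*k - 5). ✓
Evaluate s at k=8 and k=2: 1043199 and 27; difference 1043172.

Σ = 1043172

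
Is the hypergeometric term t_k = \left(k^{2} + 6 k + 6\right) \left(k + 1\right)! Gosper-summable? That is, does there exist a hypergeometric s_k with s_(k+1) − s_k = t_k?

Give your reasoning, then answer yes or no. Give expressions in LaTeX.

Yes. s_k = \left(k + 4\right) \left(k + 1\right)!.

Compute t_(k+1)/t_k: get (k + 2)*(6*k + (k + 1)**2 + 12)/(k**2 + 6*k + 6).
Factor: A=k + 2; B=1; C=k**2 + 6*k + 6.
Need (k + 2)·f(k+1) − (1)·f(k) = k**2 + 6*k + 6.
From deg A=1, deg B=0, deg C=2: d=1.
Coefficient equations give f(k) = k + 4.
Get s_k = R·t_k = (k + 4)*factorial(k + 1) with R(k) = B(k−1)f(k)/C(k) = (k + 4)/(k**2 + 6*k + 6).
s_(k+1) − s_k = (k**2 + 6*k + 6)*factorial(k + 1) = t_k.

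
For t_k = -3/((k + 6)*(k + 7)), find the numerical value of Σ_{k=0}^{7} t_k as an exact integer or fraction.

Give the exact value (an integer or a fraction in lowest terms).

r(k) = (k + 6)/(k + 8) after simplifying.
A = k + 6, B = k + 8, C = 1.
Need (k + 6)·f(k+1) − (k + 7)·f(k) = 1.
From deg A=1, deg B=1, deg C=0: d=1.
A polynomial solution: f(k) = k/6.
R(k) = B(k−1)·f(k)/C(k) = k*(k + 7)/6; s_k = R·t_k = -k/(2*k + 12).
s_(k+1) − s_k = -3/(k**2 + 13*k + 42) = t_k.
Telescoping: Σ = s_(8) − s_(0) = -2/7 − (0) = -2/7.

Σ = -2/7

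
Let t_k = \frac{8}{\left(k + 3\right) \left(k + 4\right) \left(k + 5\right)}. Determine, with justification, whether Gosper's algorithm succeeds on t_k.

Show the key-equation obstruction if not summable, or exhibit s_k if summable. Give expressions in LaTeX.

Yes. s_k = \frac{k \left(k + 7\right)}{3 \left(k + 3\right) \left(k + 4\right)}.

t_(k+1)/t_k = (k + 3)/(k + 6).
Factor: A=k + 3; B=k + 6; C=1.
Set up (k + 3)·f(k+1) − (k + 5)·f(k) − (1) = 0.
d = 2 from the (1,1,0) case.
Match coefficients ⇒ f(k) = k*(k + 7)/24.
Get s_k = R·t_k = k*(k + 7)/(3*(k + 3)*(k + 4)) with R(k) = B(k−1)f(k)/C(k) = k*(k + 5)*(k + 7)/24.
Verify: 8/(k**3 + 12*k**2 + 47*k + 60) matches t_k.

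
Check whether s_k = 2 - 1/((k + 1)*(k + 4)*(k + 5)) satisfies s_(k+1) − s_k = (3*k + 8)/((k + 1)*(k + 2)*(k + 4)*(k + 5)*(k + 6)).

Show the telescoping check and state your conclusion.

s_(k+1) = 2 - 1/((k + 2)*(k + 5)*(k + 6))
s_(k+1) − s_k = (3*k + 8)/(k**5 + 18*k**4 + 121*k**3 + 372*k**2 + 508*k + 240)
(s_(k+1) − s_k) − t_k = 0

valid (s_(k+1) − s_k reduces to t_k)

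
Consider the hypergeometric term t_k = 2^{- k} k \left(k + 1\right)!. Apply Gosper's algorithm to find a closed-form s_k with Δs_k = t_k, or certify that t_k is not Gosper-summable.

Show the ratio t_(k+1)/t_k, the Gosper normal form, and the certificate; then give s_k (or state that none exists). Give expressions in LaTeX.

s_k = 2^{1 - k} \left(k + 1\right)!

Step 1: r(k) = (k + 1)*(k + 2)/(2*k).
A = k/2 + 1, B = 1, C = k.
Key eq: (k/2 + 1)·f(k+1) = (1)·f(k) + (k).
Degrees (1,0,1) ⇒ d ≤ 0.
Match coefficients ⇒ f(k) = 2.
Certificate R = B(k−1)f/C = 2/k gives s_k = 2**(1 - k)*factorial(k + 1).
Δs = k*factorial(k + 1)/2**k, as required.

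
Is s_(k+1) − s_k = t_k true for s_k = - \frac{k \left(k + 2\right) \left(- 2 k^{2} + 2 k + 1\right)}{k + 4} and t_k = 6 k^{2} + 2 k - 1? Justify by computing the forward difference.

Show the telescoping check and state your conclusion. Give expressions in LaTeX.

Invalid: residual \frac{8 \left(- k^{3} - 7 k^{2} - 2 k + 1\right)}{k^{2} + 9 k + 20} ≠ 0.

s_(k+1) = -(k + 1)*(k + 3)*(2*k - 2*(k + 1)**2 + 3)/(k + 5)
s_(k+1) − s_k = 3*(2*k**4 + 16*k**3 + 27*k**2 + 5*k - 4)/(k**2 + 9*k + 20)
(s_(k+1) − s_k) − t_k = 8*(-k**3 - 7*k**2 - 2*k + 1)/(k**2 + 9*k + 20)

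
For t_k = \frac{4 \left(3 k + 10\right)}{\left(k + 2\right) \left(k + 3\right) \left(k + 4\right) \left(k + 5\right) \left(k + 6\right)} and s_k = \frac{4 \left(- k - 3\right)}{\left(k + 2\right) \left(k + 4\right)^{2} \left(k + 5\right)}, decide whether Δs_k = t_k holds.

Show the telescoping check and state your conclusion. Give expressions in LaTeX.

Invalid: residual \frac{4 \left(- 4 k^{2} - 31 k - 58\right)}{k^{7} + 29 k^{6} + 355 k^{5} + 2375 k^{4} + 9364 k^{3} + 21716 k^{2} + 27360 k + 14400} ≠ 0.

s_(k+1) = 4*(-k - 4)/((k + 3)*(k + 5)**2*(k + 6))
s_(k+1) − s_k = 4*(-(k + 2)*(k + 4)**3 + (k + 3)**2*(k + 5)*(k + 6))/((k + 2)*(k + 3)*(k + 4)**2*(k + 5)**2*(k + 6))
(s_(k+1) − s_k) − t_k = 4*(-4*k**2 - 31*k - 58)/(k**7 + 29*k**6 + 355*k**5 + 2375*k**4 + 9364*k**3 + 21716*k**2 + 27360*k + 14400)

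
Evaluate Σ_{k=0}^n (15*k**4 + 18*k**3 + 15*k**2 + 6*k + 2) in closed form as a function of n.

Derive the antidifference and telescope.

Compute t_(k+1)/t_k: get (15*k**4 + 78*k**3 + 159*k**2 + 150*k + 56)/(15*k**4 + 18*k**3 + 15*k**2 + 6*k + 2).
Take A(k)=1, B(k)=1, C(k)=k**4 + 6*k**3/5 + k**2 + 2*k/5 + 2/15.
Solve (1)·f(k+1) − (1)·f(k) = k**4 + 6*k**3/5 + k**2 + 2*k/5 + 2/15.
deg f ≤ 5 (via 0,0,4).
Solve for f: f(k) = k*(3*k**4 - 3*k**3 + k**2 + 1)/15 (degree 5 ≤ 5).
So s_k = (B(k−1)f/C)·t_k = (k*(3*k**4 - 3*k**3 + k**2 + 1)/(15*k**4 + 18*k**3 + 15*k**2 + 6*k + 2))·t_k = 3*k**5 - 3*k**4 + k**3 + k.
s_(k+1) − s_k = 15*k**4 + 18*k**3 + 15*k**2 + 6*k + 2 = t_k.
Σ_(k=0)^n t_k = s_(n+1) − s_(0) = (3*n**5 + 12*n**4 + 19*n**3 + 15*n**2 + 7*n + 2) − (0), i.e. 3*n**5 + 12*n**4 + 19*n**3 + 15*n**2 + 7*n + 2.

S(n) = 3*n**5 + 12*n**4 + 19*n**3 + 15*n**2 + 7*n + 2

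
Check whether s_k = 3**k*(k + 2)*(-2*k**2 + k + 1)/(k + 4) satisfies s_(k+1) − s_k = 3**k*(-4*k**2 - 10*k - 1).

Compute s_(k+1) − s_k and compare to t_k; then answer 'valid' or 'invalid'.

Invalid: residual 3**k*(8*k**3 + 48*k**2 + 84*k + 10)/(k**2 + 9*k + 20) ≠ 0.

s_(k+1) = 3**(k + 1)*(k + 3)*(k - 2*(k + 1)**2 + 2)/(k + 5)
s_(k+1) − s_k = 3**k*(-4*k**4 - 38*k**3 - 123*k**2 - 125*k - 10)/(k**2 + 9*k + 20)
(s_(k+1) − s_k) − t_k = 3**k*(8*k**3 + 48*k**2 + 84*k + 10)/(k**2 + 9*k + 20)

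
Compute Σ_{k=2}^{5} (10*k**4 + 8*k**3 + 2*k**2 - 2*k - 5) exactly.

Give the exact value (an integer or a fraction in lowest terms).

Σ = 11632

Compute t_(k+1)/t_k: get (10*k**4 + 48*k**3 + 86*k**2 + 66*k + 13)/(10*k**4 + 8*k**3 + 2*k**2 - 2*k - 5).
Take A(k)=1, B(k)=1, C(k)=k**4 + 4*k**3/5 + k**2/5 - k/5 - 1/2.
Set up (1)·f(k+1) − (1)·f(k) − (k**4 + 4*k**3/5 + k**2/5 - k/5 - 1/2) = 0.
From deg A=0, deg B=0, deg C=4: d=5.
A polynomial solution: f(k) = k*(2*k**4 - 3*k**3 - 4)/10.
Get s_k = R·t_k = k*(2*k**4 - 3*k**3 - 4) with R(k) = B(k−1)f(k)/C(k) = k*(2*k**4 - 3*k**3 - 4)/(10*k**4 + 8*k**3 + 2*k**2 - 2*k - 5).
s_(k+1) − s_k = 10*k**4 + 8*k**3 + 2*k**2 - 2*k - 5 = t_k.
Σ_(k=2)^(5) t_k = s_(6) − s_(2) = 11640 − (8) = 11632.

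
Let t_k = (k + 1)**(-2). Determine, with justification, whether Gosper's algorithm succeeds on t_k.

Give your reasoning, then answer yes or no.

No — the linear system for f has no solution.

The ratio is (k + 1)**2/(k + 2)**2.
Gosper form: A/B · C(k+1)/C(k) with A=k**2 + 2*k + 1, B=k**2 + 4*k + 4, C=1.
Need (k**2 + 2*k + 1)·f(k+1) − (k**2 + 2*k + 1)·f(k) = 1.
d = 0 from the (2,2,0) case.
f = c0 ⇒ A·f(k+1) − B(k−1)·f(k) − C = -1. The system {-1 = 0} is inconsistent; no antidifference.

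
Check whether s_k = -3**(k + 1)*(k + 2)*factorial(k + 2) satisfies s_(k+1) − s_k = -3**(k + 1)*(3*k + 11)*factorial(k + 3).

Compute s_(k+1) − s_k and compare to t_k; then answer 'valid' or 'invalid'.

s_(k+1) = -3**(k + 2)*(k + 3)*factorial(k + 3)
s_(k+1) − s_k = -3**(k + 1)*(3*k**2 + 17*k + 25)*factorial(k + 2)
(s_(k+1) − s_k) − t_k = 3**(k + 1)*(3*k + 8)*factorial(k + 2)

Invalid: residual 3**(k + 1)*(3*k + 8)*factorial(k + 2) ≠ 0.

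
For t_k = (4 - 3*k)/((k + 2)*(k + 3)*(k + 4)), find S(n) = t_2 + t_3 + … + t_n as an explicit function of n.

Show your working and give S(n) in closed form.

t_(k+1)/t_k = (k + 2)*(3*k - 1)/((k + 5)*(3*k - 4)).
A = k + 2, B = k + 5, C = k - 4/3.
Need (k + 2)·f(k+1) − (k + 4)·f(k) = k - 4/3.
From deg A=1, deg B=1, deg C=1: d=2.
Solving with deg f ≤ 2: f(k) = k*(k - 13)/18.
Then R = B(k−1)f/C = k*(k - 13)*(k + 4)/(6*(3*k - 4)), so s_k = R(k)·t_k = k*(13 - k)/(6*(k + 2)*(k + 3)).
s_(k+1) − s_k = (4 - 3*k)/(k**3 + 9*k**2 + 26*k + 24) = t_k.
Telescope: S(n) = s_(n+1) − s_(2) = (-n**2 + 11*n + 12)/(6*(n**2 + 7*n + 12)) − (11/60) = (-7*n**2 + 11*n - 4)/(20*(n**2 + 7*n + 12)).

S(n) = (-7*n**2 + 11*n - 4)/(20*(n**2 + 7*n + 12))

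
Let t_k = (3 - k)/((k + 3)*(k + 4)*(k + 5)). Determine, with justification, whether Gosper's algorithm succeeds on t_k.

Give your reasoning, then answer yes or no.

The ratio is (k - 2)*(k + 3)/((k - 3)*(k + 6)).
Normal form (A,B,C) = (k + 3, k + 6, k - 3).
Need (k + 3)·f(k+1) − (k + 5)·f(k) = k - 3.
deg f ≤ 2 (via 1,1,1).
A polynomial solution: f(k) = -k.
R(k) = B(k−1)·f(k)/C(k) = -k*(k + 5)/(k - 3); s_k = R·t_k = k/((k + 3)*(k + 4)).
s_(k+1) − s_k = (3 - k)/(k**3 + 12*k**2 + 47*k + 60) = t_k.

Yes. s_k = k/((k + 3)*(k + 4)).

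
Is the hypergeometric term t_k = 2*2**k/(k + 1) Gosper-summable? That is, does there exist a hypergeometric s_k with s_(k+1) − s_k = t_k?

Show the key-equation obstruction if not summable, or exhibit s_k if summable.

r(k) = 2*(k + 1)/(k + 2) after simplifying.
Normal form (A,B,C) = (2*k + 2, k + 2, 1).
f must satisfy (2*k + 2)·f(k+1) − (k + 1)·f(k) = 1.
deg f ≤ -1 (via 1,1,0).
Negative degree bound (-1): no f exists, t_k not Gosper-summable.

No — negative degree bound, so no certificate f.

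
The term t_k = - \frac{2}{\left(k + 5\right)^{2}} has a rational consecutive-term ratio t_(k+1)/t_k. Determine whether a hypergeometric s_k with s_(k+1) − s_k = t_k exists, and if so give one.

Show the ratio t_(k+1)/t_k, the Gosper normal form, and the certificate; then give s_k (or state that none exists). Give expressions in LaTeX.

Ratio r(k) = (k + 5)**2/(k + 6)**2.
Gosper form: A/B · C(k+1)/C(k) with A=k**2 + 10*k + 25, B=k**2 + 12*k + 36, C=1.
f must satisfy (k**2 + 10*k + 25)·f(k+1) − (k**2 + 10*k + 25)·f(k) = 1.
From deg A=2, deg B=2, deg C=0: d=0.
Generic f = c0 gives residual -1; -1 = 0 cannot hold, so t_k is not Gosper-summable.

none — t_k is not Gosper-summable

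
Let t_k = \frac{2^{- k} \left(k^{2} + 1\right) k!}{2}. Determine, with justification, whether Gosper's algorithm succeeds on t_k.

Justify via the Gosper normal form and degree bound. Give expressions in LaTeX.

t_(k+1)/t_k = (k + 1)*((k + 1)**2 + 1)/(2*(k**2 + 1)).
Normal form (A,B,C) = (k/2 + 1/2, 1, k**2 + 1).
f must satisfy (k/2 + 1/2)·f(k+1) − (1)·f(k) = k**2 + 1.
From deg A=1, deg B=0, deg C=2: d=1.
Match coefficients ⇒ f(k) = 2*k.
Certificate R = B(k−1)f/C = 2*k/(k**2 + 1) gives s_k = k*factorial(k)/2**k.
Check: Δs_k = (k**2 + 1)*factorial(k)/(2*2**k). ✓

Yes. s_k = 2^{- k} k k!.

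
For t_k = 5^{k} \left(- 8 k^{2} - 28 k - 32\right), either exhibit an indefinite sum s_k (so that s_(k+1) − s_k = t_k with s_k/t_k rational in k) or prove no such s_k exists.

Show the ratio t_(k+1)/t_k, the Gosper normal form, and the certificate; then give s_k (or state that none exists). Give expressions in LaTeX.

t_(k+1)/t_k = 5*(2*k**2 + 11*k + 17)/(2*k**2 + 7*k + 8).
Gosper form: A/B · C(k+1)/C(k) with A=5, B=1, C=k**2 + 7*k/2 + 4.
Set up (5)·f(k+1) − (1)·f(k) − (k**2 + 7*k/2 + 4) = 0.
Degrees (0,0,2) ⇒ d ≤ 2.
Solving with deg f ≤ 2: f(k) = (2*k**2 + 2*k + 3)/8.
So s_k = (B(k−1)f/C)·t_k = ((2*k**2 + 2*k + 3)/(4*(2*k**2 + 7*k + 8)))·t_k = 5**k*(-2*k**2 - 2*k - 3).
Δs = 5**k*(-8*k**2 - 28*k - 32), as required.

s_k = 5^{k} \left(- 2 k^{2} - 2 k - 3\right)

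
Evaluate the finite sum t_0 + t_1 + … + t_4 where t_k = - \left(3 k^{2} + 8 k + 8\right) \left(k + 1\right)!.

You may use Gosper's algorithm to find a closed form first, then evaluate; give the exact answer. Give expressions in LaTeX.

Compute t_(k+1)/t_k: get (k + 2)*(8*k + 3*(k + 1)**2 + 16)/(3*k**2 + 8*k + 8).
Factor: A=k + 2; B=1; C=k**2 + 8*k/3 + 8/3.
Solve (k + 2)·f(k+1) − (1)·f(k) = k**2 + 8*k/3 + 8/3.
From deg A=1, deg B=0, deg C=2: d=1.
Coefficient equations give f(k) = (3*k + 2)/3.
Get s_k = R·t_k = -(3*k + 2)*factorial(k + 1) with R(k) = B(k−1)f(k)/C(k) = (3*k + 2)/(3*k**2 + 8*k + 8).
Check: Δs_k = -(3*k**2 + 8*k + 8)*factorial(k + 1). ✓
Evaluate s at k=5 and k=0: -12240 and -2; difference -12238.

Σ = -12238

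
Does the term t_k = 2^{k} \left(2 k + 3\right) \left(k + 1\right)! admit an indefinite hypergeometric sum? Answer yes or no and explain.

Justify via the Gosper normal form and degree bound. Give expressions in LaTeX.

Yes. s_k = 2^{k} \left(k + 1\right)!.

r(k) = 2*(k + 2)*(2*k + 5)/(2*k + 3) after simplifying.
Normal form (A,B,C) = (2*k + 4, 1, k + 3/2).
Set up (2*k + 4)·f(k+1) − (1)·f(k) − (k + 3/2) = 0.
Degrees (1,0,1) ⇒ d ≤ 0.
Solving with deg f ≤ 0: f(k) = 1/2.
R(k) = B(k−1)·f(k)/C(k) = 1/(2*k + 3); s_k = R·t_k = 2**k*factorial(k + 1).
s_(k+1) − s_k = 2**k*(2*k + 3)*factorial(k + 1) = t_k.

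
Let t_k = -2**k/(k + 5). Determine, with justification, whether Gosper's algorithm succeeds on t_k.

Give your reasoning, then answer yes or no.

No — key equation has no polynomial f.

t_(k+1)/t_k = 2*(k + 5)/(k + 6).
Normal form (A,B,C) = (2*k + 10, k + 6, 1).
f must satisfy (2*k + 10)·f(k+1) − (k + 5)·f(k) = 1.
d = -1 from the (1,1,0) case.
deg f ≤ -1 is impossible — no certificate.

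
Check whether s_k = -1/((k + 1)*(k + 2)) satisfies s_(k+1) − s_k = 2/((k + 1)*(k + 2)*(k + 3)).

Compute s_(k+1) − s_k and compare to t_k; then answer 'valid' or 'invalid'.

Valid: the claim telescopes to t_k.

s_(k+1) = -1/((k + 2)*(k + 3))
s_(k+1) − s_k = 2/(k**3 + 6*k**2 + 11*k + 6)
(s_(k+1) − s_k) − t_k = 0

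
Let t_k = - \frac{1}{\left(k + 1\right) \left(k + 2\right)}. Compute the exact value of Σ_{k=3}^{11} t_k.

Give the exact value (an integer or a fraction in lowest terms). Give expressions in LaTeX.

Σ = -9/52

Ratio r(k) = (k + 1)/(k + 3).
Take A(k)=k + 1, B(k)=k + 3, C(k)=1.
Solve (k + 1)·f(k+1) − (k + 2)·f(k) = 1.
Degrees (1,1,0) ⇒ d ≤ 1.
Match coefficients ⇒ f(k) = k.
Certificate R = B(k−1)f/C = k*(k + 2) gives s_k = -k/(k + 1).
Δs = -1/(k**2 + 3*k + 2), as required.
Evaluate s at k=12 and k=3: -12/13 and -3/4; difference -9/52.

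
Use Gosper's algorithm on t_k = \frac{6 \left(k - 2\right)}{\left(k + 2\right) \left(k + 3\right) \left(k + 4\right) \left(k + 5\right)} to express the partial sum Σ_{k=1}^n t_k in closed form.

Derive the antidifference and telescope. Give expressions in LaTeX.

t_(k+1)/t_k = (k - 1)*(k + 2)/((k - 2)*(k + 6)).
A = k + 2, B = k + 6, C = k - 2.
Solve (k + 2)·f(k+1) − (k + 5)·f(k) = k - 2.
From deg A=1, deg B=1, deg C=1: d=3.
Coefficient equations give f(k) = -k*(k**2 + 9*k + 62)/72.
Then R = B(k−1)f/C = -k*(k + 5)*(k**2 + 9*k + 62)/(72*(k - 2)), so s_k = R(k)·t_k = k*(-k**2 - 9*k - 62)/(12*(k + 2)*(k + 3)*(k + 4)).
Δs = 6*(k - 2)/(k**4 + 14*k**3 + 71*k**2 + 154*k + 120), as required.
Telescope: S(n) = s_(n+1) − s_(1) = (-n**3 - 12*n**2 - 83*n - 72)/(12*(n**3 + 12*n**2 + 47*n + 60)) − (-1/10) = n*(n**2 + 12*n - 133)/(60*(n**3 + 12*n**2 + 47*n + 60)).

S(n) = \frac{n \left(n^{2} + 12 n - 133\right)}{60 \left(n^{3} + 12 n^{2} + 47 n + 60\right)}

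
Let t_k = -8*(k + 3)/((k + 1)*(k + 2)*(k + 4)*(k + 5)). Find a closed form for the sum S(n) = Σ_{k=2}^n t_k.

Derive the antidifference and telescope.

S(n) = 2*(-n**2 - 7*n + 8)/(9*(n**2 + 7*n + 10))

Ratio r(k) = (k + 1)*(k + 4)**2/((k + 3)**2*(k + 6)).
A = k + 1, B = k + 6, C = k**2 + 6*k + 9.
Set up (k + 1)·f(k+1) − (k + 5)·f(k) − (k**2 + 6*k + 9) = 0.
Bound: deg f ≤ 4.
Match coefficients ⇒ f(k) = k*(k + 2)*(k + 3)*(k + 5)/8.
Certificate R = B(k−1)f/C = k*(k + 2)*(k + 5)**2/(8*(k + 3)) gives s_k = k*(-k - 5)/(k**2 + 5*k + 4).
Verify: 8*(-k - 3)/(k**4 + 12*k**3 + 49*k**2 + 78*k + 40) matches t_k.
Telescope: S(n) = s_(n+1) − s_(2) = (-n**2 - 7*n - 6)/(n**2 + 7*n + 10) − (-7/9) = 2*(-n**2 - 7*n + 8)/(9*(n**2 + 7*n + 10)).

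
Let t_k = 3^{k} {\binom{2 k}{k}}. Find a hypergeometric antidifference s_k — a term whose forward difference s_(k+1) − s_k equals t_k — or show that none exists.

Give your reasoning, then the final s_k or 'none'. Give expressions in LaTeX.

none — t_k is not Gosper-summable

Compute t_(k+1)/t_k: get 6*(2*k + 1)/(k + 1).
Take A(k)=12*k + 6, B(k)=k + 1, C(k)=1.
Key eq: (12*k + 6)·f(k+1) = (k)·f(k) + (1).
Degrees (1,1,0) ⇒ d ≤ -1.
d = -1 < 0 ⇒ no nonzero polynomial f; not summable.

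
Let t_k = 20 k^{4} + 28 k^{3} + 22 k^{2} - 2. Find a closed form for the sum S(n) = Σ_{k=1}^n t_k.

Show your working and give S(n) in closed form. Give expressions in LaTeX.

t_(k+1)/t_k = (10*k**4 + 54*k**3 + 113*k**2 + 104*k + 34)/(10*k**4 + 14*k**3 + 11*k**2 - 1).
Factor: A=1; B=1; C=k**4 + 7*k**3/5 + 11*k**2/10 - 1/10.
Need (1)·f(k+1) − (1)·f(k) = k**4 + 7*k**3/5 + 11*k**2/10 - 1/10.
d = 5 from the (0,0,4) case.
A polynomial solution: f(k) = k*(4*k**4 - 3*k**3 - 4*k + 1)/20.
R(k) = B(k−1)·f(k)/C(k) = k*(4*k**4 - 3*k**3 - 4*k + 1)/(2*(10*k**4 + 14*k**3 + 11*k**2 - 1)); s_k = R·t_k = k*(4*k**4 - 3*k**3 - 4*k + 1).
s_(k+1) − s_k = 20*k**4 + 28*k**3 + 22*k**2 - 2 = t_k.
Σ_(k=1)^n t_k = s_(n+1) − s_(1) = (4*n**5 + 17*n**4 + 28*n**3 + 18*n**2 + n - 2) − (-2), i.e. n*(4*n**4 + 17*n**3 + 28*n**2 + 18*n + 1).

S(n) = n \left(4 n^{4} + 17 n^{3} + 28 n^{2} + 18 n + 1\right)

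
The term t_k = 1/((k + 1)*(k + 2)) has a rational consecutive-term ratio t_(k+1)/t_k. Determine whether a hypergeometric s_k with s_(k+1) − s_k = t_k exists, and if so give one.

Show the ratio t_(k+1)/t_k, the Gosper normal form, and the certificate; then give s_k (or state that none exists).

The ratio is (k + 1)/(k + 3).
Factor: A=k + 1; B=k + 3; C=1.
Key eq: (k + 1)·f(k+1) = (k + 2)·f(k) + (1).
deg f ≤ 1 (via 1,1,0).
Solving with deg f ≤ 1: f(k) = k.
Then R = B(k−1)f/C = k*(k + 2), so s_k = R(k)·t_k = k/(k + 1).
Verify: 1/(k**2 + 3*k + 2) matches t_k.

s_k = k/(k + 1)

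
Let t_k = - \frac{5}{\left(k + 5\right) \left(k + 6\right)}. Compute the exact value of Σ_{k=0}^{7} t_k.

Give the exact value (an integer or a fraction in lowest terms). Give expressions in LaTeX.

Compute t_(k+1)/t_k: get (k + 5)/(k + 7).
Factor: A=k + 5; B=k + 7; C=1.
Set up (k + 5)·f(k+1) − (k + 6)·f(k) − (1) = 0.
From deg A=1, deg B=1, deg C=0: d=1.
Coefficient equations give f(k) = k/5.
Then R = B(k−1)f/C = k*(k + 6)/5, so s_k = R(k)·t_k = -k/(k + 5).
Check: Δs_k = -5/(k**2 + 11*k + 30). ✓
Evaluate s at k=8 and k=0: -8/13 and 0; difference -8/13.

Σ = -8/13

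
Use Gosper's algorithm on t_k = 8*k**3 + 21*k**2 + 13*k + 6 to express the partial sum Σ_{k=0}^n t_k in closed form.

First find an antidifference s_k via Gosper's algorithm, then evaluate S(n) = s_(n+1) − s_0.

S(n) = 2*n**4 + 11*n**3 + 19*n**2 + 16*n + 6

Step 1: r(k) = (8*k**3 + 45*k**2 + 79*k + 48)/(8*k**3 + 21*k**2 + 13*k + 6).
Normal form (A,B,C) = (1, 1, k**3 + 21*k**2/8 + 13*k/8 + 3/4).
Solve (1)·f(k+1) − (1)·f(k) = k**3 + 21*k**2/8 + 13*k/8 + 3/4.
From deg A=0, deg B=0, deg C=3: d=4.
Match coefficients ⇒ f(k) = k*(2*k**3 + 3*k**2 - 2*k + 3)/8.
So s_k = (B(k−1)f/C)·t_k = (k*(2*k**3 + 3*k**2 - 2*k + 3)/((k + 2)*(8*k**2 + 5*k + 3)))·t_k = k*(2*k**3 + 3*k**2 - 2*k + 3).
Verify: 8*k**3 + 21*k**2 + 13*k + 6 matches t_k.
Evaluate: s_(n+1) = 2*n**4 + 11*n**3 + 19*n**2 + 16*n + 6; subtract s_(0) = 0 ⇒ S(n) = 2*n**4 + 11*n**3 + 19*n**2 + 16*n + 6.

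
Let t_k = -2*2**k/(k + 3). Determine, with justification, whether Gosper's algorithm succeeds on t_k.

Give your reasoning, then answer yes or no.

No — t_k has no hypergeometric antidifference.

Step 1: r(k) = 2*(k + 3)/(k + 4).
Factor: A=2*k + 6; B=k + 4; C=1.
Solve (2*k + 6)·f(k+1) − (k + 3)·f(k) = 1.
From deg A=1, deg B=1, deg C=0: d=-1.
deg f ≤ -1 is impossible — no certificate.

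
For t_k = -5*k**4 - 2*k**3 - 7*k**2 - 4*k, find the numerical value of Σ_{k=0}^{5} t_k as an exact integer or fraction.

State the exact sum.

Σ = -5790

The ratio is (5*k**4 + 22*k**3 + 43*k**2 + 44*k + 18)/(k*(5*k**3 + 2*k**2 + 7*k + 4)).
Take A(k)=1, B(k)=1, C(k)=k**4 + 2*k**3/5 + 7*k**2/5 + 4*k/5.
Set up (1)·f(k+1) − (1)·f(k) − (k**4 + 2*k**3/5 + 7*k**2/5 + 4*k/5) = 0.
From deg A=0, deg B=0, deg C=4: d=5.
Match coefficients ⇒ f(k) = k*(k - 1)*(k**3 - k**2 + 2*k + 1)/5.
R(k) = B(k−1)·f(k)/C(k) = (k - 1)*(k**3 - k**2 + 2*k + 1)/(5*k**3 + 2*k**2 + 7*k + 4); s_k = R·t_k = k*(-k**4 + 2*k**3 - 3*k**2 + k + 1).
s_(k+1) − s_k = k*(-5*k**3 - 2*k**2 - 7*k - 4) = t_k.
Evaluate s at k=6 and k=0: -5790 and 0; difference -5790.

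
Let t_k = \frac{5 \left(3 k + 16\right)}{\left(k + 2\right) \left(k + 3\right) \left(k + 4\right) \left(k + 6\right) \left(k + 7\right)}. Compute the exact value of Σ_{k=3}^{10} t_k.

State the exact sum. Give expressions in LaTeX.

Σ = 706/41769

Ratio r(k) = (k + 2)*(k + 6)*(3*k + 19)/((k + 5)*(k + 8)*(3*k + 16)).
Factor: A=k + 2; B=k + 8; C=k**2 + 31*k/3 + 80/3.
Need (k + 2)·f(k+1) − (k + 7)·f(k) = k**2 + 31*k/3 + 80/3.
Bound: deg f ≤ 5.
Match coefficients ⇒ f(k) = k*(k + 4)*(k + 5)*(k**2 + 11*k + 36)/108.
R(k) = B(k−1)·f(k)/C(k) = k*(k + 4)*(k + 7)*(k**2 + 11*k + 36)/(36*(3*k + 16)); s_k = R·t_k = 5*k*(k**2 + 11*k + 36)/(36*(k**3 + 11*k**2 + 36*k + 36)).
Verify: 5*(3*k + 16)/(k**5 + 22*k**4 + 185*k**3 + 740*k**2 + 1404*k + 1008) matches t_k.
Telescoping: Σ = s_(11) − s_(3) = 7645/55692 − (13/108) = 706/41769.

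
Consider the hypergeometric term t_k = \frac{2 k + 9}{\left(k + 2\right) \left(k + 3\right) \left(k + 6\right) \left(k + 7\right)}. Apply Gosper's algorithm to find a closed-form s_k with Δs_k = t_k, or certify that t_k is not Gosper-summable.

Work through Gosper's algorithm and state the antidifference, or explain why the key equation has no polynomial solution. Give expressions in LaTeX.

s_k = \frac{k \left(k + 8\right)}{12 \left(k^{2} + 8 k + 12\right)}

Step 1: r(k) = (k + 2)*(k + 6)*(2*k + 11)/((k + 4)*(k + 8)*(2*k + 9)).
Normal form (A,B,C) = (k + 2, k + 8, k**3 + 27*k**2/2 + 121*k/2 + 90).
f must satisfy (k + 2)·f(k+1) − (k + 7)·f(k) = k**3 + 27*k**2/2 + 121*k/2 + 90.
Degrees (1,1,3) ⇒ d ≤ 5.
Solve for f: f(k) = k*(k + 3)*(k + 4)*(k + 5)*(k + 8)/24 (degree 5 ≤ 5).
Get s_k = R·t_k = k*(k + 8)/(12*(k**2 + 8*k + 12)) with R(k) = B(k−1)f(k)/C(k) = k*(k + 3)*(k + 7)*(k + 8)/(12*(2*k + 9)).
Check: Δs_k = (2*k + 9)/(k**4 + 18*k**3 + 113*k**2 + 288*k + 252). ✓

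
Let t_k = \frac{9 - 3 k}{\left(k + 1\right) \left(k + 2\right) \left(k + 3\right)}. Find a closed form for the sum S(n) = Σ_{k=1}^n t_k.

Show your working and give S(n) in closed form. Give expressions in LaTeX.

Step 1: r(k) = (k - 2)*(k + 1)/((k - 3)*(k + 4)).
Factor: A=k + 1; B=k + 4; C=k - 3.
Need (k + 1)·f(k+1) − (k + 3)·f(k) = k - 3.
deg f ≤ 2 (via 1,1,1).
Solve for f: f(k) = -k*(k + 5)/2 (degree 2 ≤ 2).
So s_k = (B(k−1)f/C)·t_k = (-k*(k + 3)*(k + 5)/(2*(k - 3)))·t_k = 3*k*(k + 5)/(2*(k + 1)*(k + 2)).
Δs = 3*(3 - k)/(k**3 + 6*k**2 + 11*k + 6), as required.
s_(n+1) = 3*(n**2 + 7*n + 6)/(2*(n**2 + 5*n + 6)) and s_(1) = 3/2, so S(n) = 3*n/(n**2 + 5*n + 6).

S(n) = \frac{3 n}{n^{2} + 5 n + 6}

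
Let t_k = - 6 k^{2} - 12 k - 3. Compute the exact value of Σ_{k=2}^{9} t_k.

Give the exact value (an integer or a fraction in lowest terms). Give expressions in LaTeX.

r(k) = (2*k**2 + 8*k + 7)/(2*k**2 + 4*k + 1) after simplifying.
Factor: A=1; B=1; C=k**2 + 2*k + 1/2.
f must satisfy (1)·f(k+1) − (1)·f(k) = k**2 + 2*k + 1/2.
d = 3 from the (0,0,2) case.
Solving with deg f ≤ 3: f(k) = k*(k + 2)*(2*k - 1)/6.
Then R = B(k−1)f/C = k*(k + 2)*(2*k - 1)/(3*(2*k**2 + 4*k + 1)), so s_k = R(k)·t_k = k*(-2*k**2 - 3*k + 2).
s_(k+1) − s_k = -6*k**2 - 12*k - 3 = t_k.
Evaluate s at k=10 and k=2: -2280 and -24; difference -2256.

Σ = -2256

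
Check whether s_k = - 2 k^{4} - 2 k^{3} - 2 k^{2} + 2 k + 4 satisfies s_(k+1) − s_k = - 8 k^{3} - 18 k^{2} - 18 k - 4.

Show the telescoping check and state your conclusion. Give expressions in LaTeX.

s_(k+1) = 2*k*(-k**3 - 5*k**2 - 10*k - 8)
s_(k+1) − s_k = -8*k**3 - 18*k**2 - 18*k - 4
(s_(k+1) − s_k) − t_k = 0

Valid — Δs_k = t_k.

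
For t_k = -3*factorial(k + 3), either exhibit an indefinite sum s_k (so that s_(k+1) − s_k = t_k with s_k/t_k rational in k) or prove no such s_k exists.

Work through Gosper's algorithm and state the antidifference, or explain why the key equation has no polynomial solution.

none (Gosper's algorithm certifies no s_k)

Ratio r(k) = k + 4.
Gosper form: A/B · C(k+1)/C(k) with A=k + 4, B=1, C=1.
f must satisfy (k + 4)·f(k+1) − (1)·f(k) = 1.
deg f ≤ -1 (via 1,0,0).
Bound -1 < 0, so the key equation has no polynomial solution.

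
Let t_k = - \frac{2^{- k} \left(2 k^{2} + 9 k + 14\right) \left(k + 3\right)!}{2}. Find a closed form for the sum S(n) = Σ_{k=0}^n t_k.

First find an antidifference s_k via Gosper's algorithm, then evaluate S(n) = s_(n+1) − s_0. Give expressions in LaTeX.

S(n) = 18 - 2^{- n} n \left(n + 4\right)! - \frac{5 \cdot 2^{- n} \left(n + 4\right)!}{2}

Step 1: r(k) = (k + 4)*(9*k + 2*(k + 1)**2 + 23)/(2*(2*k**2 + 9*k + 14)).
Normal form (A,B,C) = (k/2 + 2, 1, k**2 + 9*k/2 + 7).
Key eq: (k/2 + 2)·f(k+1) = (1)·f(k) + (k**2 + 9*k/2 + 7).
d = 1 from the (1,0,2) case.
Solving with deg f ≤ 1: f(k) = 2*k + 3.
Certificate R = B(k−1)f/C = 2*(2*k + 3)/(2*k**2 + 9*k + 14) gives s_k = -(2*k + 3)*factorial(k + 3)/2**k.
Δs = -(2*k**2 + 9*k + 14)*factorial(k + 3)/(2*2**k), as required.
s_(n+1) = -2**(-n - 1)*(2*n + 5)*factorial(n + 4) and s_(0) = -18, so S(n) = 18 - n*factorial(n + 4)/2**n - 5*factorial(n + 4)/(2*2**n).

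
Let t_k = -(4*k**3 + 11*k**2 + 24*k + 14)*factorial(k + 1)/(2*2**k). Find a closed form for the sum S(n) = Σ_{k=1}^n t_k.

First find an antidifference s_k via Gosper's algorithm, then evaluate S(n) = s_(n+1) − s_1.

r(k) = (4*k**4 + 31*k**3 + 104*k**2 + 169*k + 106)/(2*(4*k**3 + 11*k**2 + 24*k + 14)) after simplifying.
Normal form (A,B,C) = (k/2 + 1, 1, k**3 + 11*k**2/4 + 6*k + 7/2).
Need (k/2 + 1)·f(k+1) − (1)·f(k) = k**3 + 11*k**2/4 + 6*k + 7/2.
Degrees (1,0,3) ⇒ d ≤ 2.
Coefficient equations give f(k) = (4*k**2 + 3*k + 1)/2.
Then R = B(k−1)f/C = 2*(4*k**2 + 3*k + 1)/(4*k**3 + 11*k**2 + 24*k + 14), so s_k = R(k)·t_k = -(4*k**2 + 3*k + 1)*factorial(k + 1)/2**k.
Δs = -(4*k**3 + 11*k**2 + 24*k + 14)*factorial(k + 1)/(2*2**k), as required.
s_(n+1) = -2**(-n - 1)*(4*n**2 + 11*n + 8)*factorial(n + 2) and s_(1) = -8, so S(n) = 2**(-n - 1)*(2**(n + 4) - 4*n**4*factorial(n) - 23*n**3*factorial(n) - 49*n**2*factorial(n) - 46*n*factorial(n) - 16*factorial(n)).

S(n) = 2**(-n - 1)*(2**(n + 4) - 4*n**4*factorial(n) - 23*n**3*factorial(n) - 49*n**2*factorial(n) - 46*n*factorial(n) - 16*factorial(n))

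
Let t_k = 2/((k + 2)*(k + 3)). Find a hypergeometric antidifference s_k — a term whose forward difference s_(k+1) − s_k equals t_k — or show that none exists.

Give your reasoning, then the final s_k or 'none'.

s_k = k/(k + 2)

t_(k+1)/t_k = (k + 2)/(k + 4).
Factor: A=k + 2; B=k + 4; C=1.
Key eq: (k + 2)·f(k+1) = (k + 3)·f(k) + (1).
Bound: deg f ≤ 1.
A polynomial solution: f(k) = k/2.
R(k) = B(k−1)·f(k)/C(k) = k*(k + 3)/2; s_k = R·t_k = k/(k + 2).
Δs = 2/(k**2 + 5*k + 6), as required.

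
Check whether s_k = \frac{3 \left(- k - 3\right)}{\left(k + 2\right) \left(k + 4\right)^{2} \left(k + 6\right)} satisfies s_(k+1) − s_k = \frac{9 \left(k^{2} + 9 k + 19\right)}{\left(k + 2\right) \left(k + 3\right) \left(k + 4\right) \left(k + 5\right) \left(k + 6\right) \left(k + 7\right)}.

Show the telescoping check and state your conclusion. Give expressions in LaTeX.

Invalid: residual \frac{3 \left(- 4 k^{3} - 54 k^{2} - 236 k - 333\right)}{k^{8} + 36 k^{7} + 558 k^{6} + 4860 k^{5} + 25989 k^{4} + 87264 k^{3} + 179372 k^{2} + 205920 k + 100800} ≠ 0.

s_(k+1) = 3*(-k - 4)/((k + 3)*(k + 5)**2*(k + 7))
s_(k+1) − s_k = 3*(-(k + 2)*(k + 4)**3*(k + 6) + (k + 3)**2*(k + 5)**2*(k + 7))/((k + 2)*(k + 3)*(k + 4)**2*(k + 5)**2*(k + 6)*(k + 7))
(s_(k+1) − s_k) − t_k = 3*(-4*k**3 - 54*k**2 - 236*k - 333)/(k**8 + 36*k**7 + 558*k**6 + 4860*k**5 + 25989*k**4 + 87264*k**3 + 179372*k**2 + 205920*k + 100800)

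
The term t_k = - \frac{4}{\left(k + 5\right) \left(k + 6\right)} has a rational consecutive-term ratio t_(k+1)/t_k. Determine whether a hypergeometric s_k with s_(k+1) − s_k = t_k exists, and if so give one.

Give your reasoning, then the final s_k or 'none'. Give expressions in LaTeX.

Compute t_(k+1)/t_k: get (k + 5)/(k + 7).
A = k + 5, B = k + 7, C = 1.
Key eq: (k + 5)·f(k+1) = (k + 6)·f(k) + (1).
Degrees (1,1,0) ⇒ d ≤ 1.
Match coefficients ⇒ f(k) = k/5.
Then R = B(k−1)f/C = k*(k + 6)/5, so s_k = R(k)·t_k = -4*k/(5*k + 25).
Δs = -4/(k**2 + 11*k + 30), as required.

s_k = - \frac{4 k}{5 k + 25}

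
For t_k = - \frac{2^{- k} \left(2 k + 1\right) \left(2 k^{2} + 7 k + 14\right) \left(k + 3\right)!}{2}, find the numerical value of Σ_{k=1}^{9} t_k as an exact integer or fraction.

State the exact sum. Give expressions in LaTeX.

Compute t_(k+1)/t_k: get (4*k**4 + 44*k**3 + 191*k**2 + 385*k + 276)/(2*(4*k**3 + 16*k**2 + 35*k + 14)).
Take A(k)=k/2 + 2, B(k)=1, C(k)=k**3 + 4*k**2 + 35*k/4 + 7/2.
f must satisfy (k/2 + 2)·f(k+1) − (1)·f(k) = k**3 + 4*k**2 + 35*k/4 + 7/2.
d = 2 from the (1,0,3) case.
Solving with deg f ≤ 2: f(k) = (2*k - 1)*(2*k + 1)/2.
Then R = B(k−1)f/C = 2*(2*k - 1)/(2*k**2 + 7*k + 14), so s_k = R(k)·t_k = (1 - 4*k**2)*factorial(k + 3)/2**k.
s_(k+1) − s_k = -(2*k + 1)*(2*k**2 + 7*k + 14)*factorial(k + 3)/(2*2**k) = t_k.
Sum = s_(10) − s_(1); s_(10) = -2426348925, s_(1) = -36 ⇒ -2426348889.

Σ = -2426348889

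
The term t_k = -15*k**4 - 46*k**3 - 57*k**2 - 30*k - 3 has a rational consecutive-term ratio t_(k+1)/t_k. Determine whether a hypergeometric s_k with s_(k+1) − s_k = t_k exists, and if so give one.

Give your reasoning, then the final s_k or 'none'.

s_k = k*(-3*k**4 - 4*k**3 - k**2 + 2*k + 3)

Compute t_(k+1)/t_k: get (15*k**4 + 106*k**3 + 285*k**2 + 342*k + 151)/(15*k**4 + 46*k**3 + 57*k**2 + 30*k + 3).
Gosper form: A/B · C(k+1)/C(k) with A=1, B=1, C=k**4 + 46*k**3/15 + 19*k**2/5 + 2*k + 1/5.
Set up (1)·f(k+1) − (1)·f(k) − (k**4 + 46*k**3/15 + 19*k**2/5 + 2*k + 1/5) = 0.
Degrees (0,0,4) ⇒ d ≤ 5.
Coefficient equations give f(k) = k*(k**2 + k + 1)*(3*k**2 + k - 3)/15.
Certificate R = B(k−1)f/C = k*(k**2 + k + 1)*(3*k**2 + k - 3)/(15*k**4 + 46*k**3 + 57*k**2 + 30*k + 3) gives s_k = k*(-3*k**4 - 4*k**3 - k**2 + 2*k + 3).
Check: Δs_k = -15*k**4 - 46*k**3 - 57*k**2 - 30*k - 3. ✓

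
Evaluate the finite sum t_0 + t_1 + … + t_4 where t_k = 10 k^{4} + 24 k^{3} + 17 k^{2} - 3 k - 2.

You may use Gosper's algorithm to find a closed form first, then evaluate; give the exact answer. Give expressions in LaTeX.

Σ = 6410

t_(k+1)/t_k = (10*k**4 + 64*k**3 + 149*k**2 + 143*k + 46)/(10*k**4 + 24*k**3 + 17*k**2 - 3*k - 2).
Normal form (A,B,C) = (1, 1, k**4 + 12*k**3/5 + 17*k**2/10 - 3*k/10 - 1/5).
f must satisfy (1)·f(k+1) − (1)·f(k) = k**4 + 12*k**3/5 + 17*k**2/10 - 3*k/10 - 1/5.
Bound: deg f ≤ 5.
Match coefficients ⇒ f(k) = k*(2*k**4 + k**3 - 3*k**2 - 4*k + 2)/10.
Get s_k = R·t_k = k*(2*k**4 + k**3 - 3*k**2 - 4*k + 2) with R(k) = B(k−1)f(k)/C(k) = k*(2*k**4 + k**3 - 3*k**2 - 4*k + 2)/(10*k**4 + 24*k**3 + 17*k**2 - 3*k - 2).
Verify: 10*k**4 + 24*k**3 + 17*k**2 - 3*k - 2 matches t_k.
Telescoping: Σ = s_(5) − s_(0) = 6410 − (0) = 6410.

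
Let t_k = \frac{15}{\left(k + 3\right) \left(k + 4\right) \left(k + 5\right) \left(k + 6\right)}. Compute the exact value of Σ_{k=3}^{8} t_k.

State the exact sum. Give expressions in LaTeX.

Ratio r(k) = (k + 3)/(k + 7).
Factor: A=k + 3; B=k + 7; C=1.
f must satisfy (k + 3)·f(k+1) − (k + 6)·f(k) = 1.
From deg A=1, deg B=1, deg C=0: d=3.
Solving with deg f ≤ 3: f(k) = k*(k**2 + 12*k + 47)/180.
So s_k = (B(k−1)f/C)·t_k = (k*(k + 6)*(k**2 + 12*k + 47)/180)·t_k = k*(k**2 + 12*k + 47)/(12*(k + 3)*(k + 4)*(k + 5)).
Check: Δs_k = 15/(k**4 + 18*k**3 + 119*k**2 + 342*k + 360). ✓
Sum = s_(9) − s_(3); s_(9) = 59/728, s_(3) = 23/336 ⇒ 55/4368.

Σ = 55/4368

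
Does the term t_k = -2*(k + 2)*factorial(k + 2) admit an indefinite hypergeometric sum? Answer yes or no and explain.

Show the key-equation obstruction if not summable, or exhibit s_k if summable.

Compute t_(k+1)/t_k: get (k + 3)**2/(k + 2).
Gosper form: A/B · C(k+1)/C(k) with A=k + 3, B=1, C=k + 2.
Need (k + 3)·f(k+1) − (1)·f(k) = k + 2.
d = 0 from the (1,0,1) case.
Solving with deg f ≤ 0: f(k) = 1.
R(k) = B(k−1)·f(k)/C(k) = 1/(k + 2); s_k = R·t_k = -2*factorial(k + 2).
Verify: -2*(k + 2)*factorial(k + 2) matches t_k.

Yes. s_k = -2*factorial(k + 2).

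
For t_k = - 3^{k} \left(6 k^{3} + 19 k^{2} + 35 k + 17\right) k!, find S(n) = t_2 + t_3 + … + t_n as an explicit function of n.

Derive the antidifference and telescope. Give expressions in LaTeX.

t_(k+1)/t_k = 3*(6*k**4 + 43*k**3 + 128*k**2 + 168*k + 77)/(6*k**3 + 19*k**2 + 35*k + 17).
Take A(k)=3*k + 3, B(k)=1, C(k)=k**3 + 19*k**2/6 + 35*k/6 + 17/6.
f must satisfy (3*k + 3)·f(k+1) − (1)·f(k) = k**3 + 19*k**2/6 + 35*k/6 + 17/6.
deg f ≤ 2 (via 1,0,3).
A polynomial solution: f(k) = (2*k**2 + k + 4)/6.
Certificate R = B(k−1)f/C = (2*k**2 + k + 4)/(6*k**3 + 19*k**2 + 35*k + 17) gives s_k = -3**k*(2*k**2 + k + 4)*factorial(k).
s_(k+1) − s_k = -3**k*(6*k**3 + 19*k**2 + 35*k + 17)*factorial(k) = t_k.
Σ_(k=2)^n t_k = s_(n+1) − s_(2) = (-3**(n + 1)*(2*n**2 + 5*n + 7)*factorial(n + 1)) − (-252), i.e. -6*3**n*n**3*factorial(n) - 21*3**n*n**2*factorial(n) - 36*3**n*n*factorial(n) - 21*3**n*factorial(n) + 252.

S(n) = - 6 \cdot 3^{n} n^{3} n! - 21 \cdot 3^{n} n^{2} n! - 36 \cdot 3^{n} n n! - 21 \cdot 3^{n} n! + 252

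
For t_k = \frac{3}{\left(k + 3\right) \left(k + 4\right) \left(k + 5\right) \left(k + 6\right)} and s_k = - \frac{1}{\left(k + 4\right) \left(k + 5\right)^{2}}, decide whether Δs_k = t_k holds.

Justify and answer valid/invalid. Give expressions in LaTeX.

s_(k+1) = -1/((k + 5)*(k + 6)**2)
s_(k+1) − s_k = (-(k + 4)*(k + 5) + (k + 6)**2)/((k + 4)*(k + 5)**2*(k + 6)**2)
(s_(k+1) − s_k) − t_k = 2*(-4*k - 21)/(k**6 + 29*k**5 + 347*k**4 + 2191*k**3 + 7692*k**2 + 14220*k + 10800)

Invalid: residual \frac{2 \left(- 4 k - 21\right)}{k^{6} + 29 k^{5} + 347 k^{4} + 2191 k^{3} + 7692 k^{2} + 14220 k + 10800} ≠ 0.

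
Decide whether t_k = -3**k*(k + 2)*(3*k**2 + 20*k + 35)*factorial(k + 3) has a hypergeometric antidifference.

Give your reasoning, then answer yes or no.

Yes. s_k = -3**k*(k + 1)*(k + 2)*factorial(k + 3).

Ratio r(k) = 3*(k + 3)*(k + 4)*(20*k + 3*(k + 1)**2 + 55)/((k + 2)*(3*k**2 + 20*k + 35)).
Gosper form: A/B · C(k+1)/C(k) with A=3*k + 12, B=1, C=k**3 + 26*k**2/3 + 25*k + 70/3.
Set up (3*k + 12)·f(k+1) − (1)·f(k) − (k**3 + 26*k**2/3 + 25*k + 70/3) = 0.
deg f ≤ 2 (via 1,0,3).
Coefficient equations give f(k) = (k + 1)*(k + 2)/3.
Get s_k = R·t_k = -3**k*(k + 1)*(k + 2)*factorial(k + 3) with R(k) = B(k−1)f(k)/C(k) = (k + 1)/(3*k**2 + 20*k + 35).
Verify: -3**k*(k + 2)*(3*k**2 + 20*k + 35)*factorial(k + 3) matches t_k.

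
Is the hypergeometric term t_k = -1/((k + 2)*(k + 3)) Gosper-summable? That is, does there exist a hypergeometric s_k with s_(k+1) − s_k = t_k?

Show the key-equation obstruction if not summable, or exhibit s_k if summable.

Ratio r(k) = (k + 2)/(k + 4).
Normal form (A,B,C) = (k + 2, k + 4, 1).
f must satisfy (k + 2)·f(k+1) − (k + 3)·f(k) = 1.
From deg A=1, deg B=1, deg C=0: d=1.
Solving with deg f ≤ 1: f(k) = k/2.
So s_k = (B(k−1)f/C)·t_k = (k*(k + 3)/2)·t_k = -k/(2*k + 4).
Verify: -1/(k**2 + 5*k + 6) matches t_k.

Yes. s_k = -k/(2*k + 4).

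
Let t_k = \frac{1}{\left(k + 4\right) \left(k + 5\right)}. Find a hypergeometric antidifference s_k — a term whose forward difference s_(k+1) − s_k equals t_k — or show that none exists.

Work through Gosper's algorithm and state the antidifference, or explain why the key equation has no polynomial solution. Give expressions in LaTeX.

s_k = \frac{k}{4 \left(k + 4\right)}

t_(k+1)/t_k = (k + 4)/(k + 6).
A = k + 4, B = k + 6, C = 1.
Key eq: (k + 4)·f(k+1) = (k + 5)·f(k) + (1).
Bound: deg f ≤ 1.
A polynomial solution: f(k) = k/4.
So s_k = (B(k−1)f/C)·t_k = (k*(k + 5)/4)·t_k = k/(4*(k + 4)).
Δs = 1/(k**2 + 9*k + 20), as required.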